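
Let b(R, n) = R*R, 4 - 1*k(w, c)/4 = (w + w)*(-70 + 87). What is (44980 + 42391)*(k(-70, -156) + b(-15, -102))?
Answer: 852828331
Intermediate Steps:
k(w, c) = 16 - 136*w (k(w, c) = 16 - 4*(w + w)*(-70 + 87) = 16 - 4*2*w*17 = 16 - 136*w)
b(R, n) = R**2
(44980 + 42391)*(k(-70, -156) + b(-15, -102)) = (44980 + 42391)*((16 - 136*(-70)) + (-15)**2) = 87371*((16 + 9520) + 225) = 87371*(9536 + 225) = 87371*9761 = 852828331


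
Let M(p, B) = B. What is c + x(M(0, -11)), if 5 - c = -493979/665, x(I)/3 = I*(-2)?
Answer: 541194/665 ≈ 813.83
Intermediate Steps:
x(I) = -6*I (x(I) = 3*(I*(-2)) = 3*(-2*I) = -6*I)
c = 497304/665 (c = 5 - (-493979)/665 = 5 - 1*(-493979/665) = 5 + 493979/665 = 497304/665 ≈ 747.83)
c + x(M(0, -11)) = 497304/665 - 6*(-11) = 497304/665 + 66 = 541194/665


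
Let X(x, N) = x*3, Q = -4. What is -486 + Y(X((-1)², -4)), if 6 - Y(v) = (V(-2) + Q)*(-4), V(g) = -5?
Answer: -516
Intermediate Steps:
X(x, N) = 3*x
Y(v) = -30 (Y(v) = 6 - (-5 - 4)*(-4) = 6 - (-9)*(-4) = 6 - 1*36 = 6 - 36 = -30)
-486 + Y(X((-1)², -4)) = -486 - 30 = -516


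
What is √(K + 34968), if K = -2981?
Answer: √31987 ≈ 178.85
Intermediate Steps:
√(K + 34968) = √(-2981 + 34968) = √31987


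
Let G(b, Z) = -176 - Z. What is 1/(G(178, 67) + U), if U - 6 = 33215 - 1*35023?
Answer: -1/2045 ≈ -0.00048900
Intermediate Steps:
U = -1802 (U = 6 + (33215 - 1*35023) = 6 + (33215 - 35023) = 6 - 1808 = -1802)
1/(G(178, 67) + U) = 1/((-176 - 1*67) - 1802) = 1/((-176 - 67) - 1802) = 1/(-243 - 1802) = 1/(-2045) = -1/2045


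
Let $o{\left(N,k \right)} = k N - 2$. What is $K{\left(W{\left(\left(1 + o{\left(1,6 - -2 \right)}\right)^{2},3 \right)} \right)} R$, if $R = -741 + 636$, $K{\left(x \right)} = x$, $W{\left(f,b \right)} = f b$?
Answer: $-15435$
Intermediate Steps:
$o{\left(N,k \right)} = -2 + N k$ ($o{\left(N,k \right)} = N k - 2 = -2 + N k$)
$W{\left(f,b \right)} = b f$
$R = -105$
$K{\left(W{\left(\left(1 + o{\left(1,6 - -2 \right)}\right)^{2},3 \right)} \right)} R = 3 \left(1 - \left(2 - \left(6 - -2\right)\right)\right)^{2} \left(-105\right) = 3 \left(1 - \left(2 - \left(6 + 2\right)\right)\right)^{2} \left(-105\right) = 3 \left(1 + \left(-2 + 1 \cdot 8\right)\right)^{2} \left(-105\right) = 3 \left(1 + \left(-2 + 8\right)\right)^{2} \left(-105\right) = 3 \left(1 + 6\right)^{2} \left(-105\right) = 3 \cdot 7^{2} \left(-105\right) = 3 \cdot 49 \left(-105\right) = 147 \left(-105\right) = -15435$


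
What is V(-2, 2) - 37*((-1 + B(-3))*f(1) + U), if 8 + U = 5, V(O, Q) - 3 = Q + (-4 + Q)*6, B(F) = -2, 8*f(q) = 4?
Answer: 319/2 ≈ 159.50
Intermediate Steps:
f(q) = ½ (f(q) = (⅛)*4 = ½)
V(O, Q) = -21 + 7*Q (V(O, Q) = 3 + (Q + (-4 + Q)*6) = 3 + (Q + (-24 + 6*Q)) = 3 + (-24 + 7*Q) = -21 + 7*Q)
U = -3 (U = -8 + 5 = -3)
V(-2, 2) - 37*((-1 + B(-3))*f(1) + U) = (-21 + 7*2) - 37*((-1 - 2)*(½) - 3) = (-21 + 14) - 37*(-3*½ - 3) = -7 - 37*(-3/2 - 3) = -7 - 37*(-9/2) = -7 + 333/2 = 319/2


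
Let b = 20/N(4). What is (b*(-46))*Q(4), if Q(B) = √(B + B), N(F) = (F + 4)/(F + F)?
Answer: -1840*√2 ≈ -2602.2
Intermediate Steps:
N(F) = (4 + F)/(2*F) (N(F) = (4 + F)/((2*F)) = (4 + F)*(1/(2*F)) = (4 + F)/(2*F))
Q(B) = √2*√B (Q(B) = √(2*B) = √2*√B)
b = 20 (b = 20/(((½)*(4 + 4)/4)) = 20/(((½)*(¼)*8)) = 20/1 = 20*1 = 20)
(b*(-46))*Q(4) = (20*(-46))*(√2*√4) = -920*√2*2 = -1840*√2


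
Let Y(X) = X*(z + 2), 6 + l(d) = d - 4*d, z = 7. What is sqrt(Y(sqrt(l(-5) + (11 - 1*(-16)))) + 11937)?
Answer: sqrt(11991) ≈ 109.50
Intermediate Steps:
l(d) = -6 - 3*d (l(d) = -6 + (d - 4*d) = -6 - 3*d)
Y(X) = 9*X (Y(X) = X*(7 + 2) = X*9 = 9*X)
sqrt(Y(sqrt(l(-5) + (11 - 1*(-16)))) + 11937) = sqrt(9*sqrt((-6 - 3*(-5)) + (11 - 1*(-16))) + 11937) = sqrt(9*sqrt((-6 + 15) + (11 + 16)) + 11937) = sqrt(9*sqrt(9 + 27) + 11937) = sqrt(9*sqrt(36) + 11937) = sqrt(9*6 + 11937) = sqrt(54 + 11937) = sqrt(11991)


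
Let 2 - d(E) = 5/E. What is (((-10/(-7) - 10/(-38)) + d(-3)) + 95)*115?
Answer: 4604945/399 ≈ 11541.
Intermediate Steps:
d(E) = 2 - 5/E
(((-10/(-7) - 10/(-38)) + d(-3)) + 95)*115 = (((-10/(-7) - 10/(-38)) + (2 - 5/(-3))) + 95)*115 = (((-10*(-1/7) - 10*(-1/38)) + (2 - 5*(-1/3))) + 95)*115 = (((10/7 + 5/19) + (2 + 5/3)) + 95)*115 = ((225/133 + 11/3) + 95)*115 = (2138/399 + 95)*115 = (40043/399)*115 = 4604945/399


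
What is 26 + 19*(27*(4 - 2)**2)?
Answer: 2078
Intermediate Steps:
26 + 19*(27*(4 - 2)**2) = 26 + 19*(27*2**2) = 26 + 19*(27*4) = 26 + 19*108 = 26 + 2052 = 2078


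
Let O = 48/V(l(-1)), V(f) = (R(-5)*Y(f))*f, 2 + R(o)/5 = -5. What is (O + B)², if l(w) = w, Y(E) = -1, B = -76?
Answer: 7333264/1225 ≈ 5986.3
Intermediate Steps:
R(o) = -35 (R(o) = -10 + 5*(-5) = -10 - 25 = -35)
V(f) = 35*f (V(f) = (-35*(-1))*f = 35*f)
O = -48/35 (O = 48/((35*(-1))) = 48/(-35) = 48*(-1/35) = -48/35 ≈ -1.3714)
(O + B)² = (-48/35 - 76)² = (-2708/35)² = 7333264/1225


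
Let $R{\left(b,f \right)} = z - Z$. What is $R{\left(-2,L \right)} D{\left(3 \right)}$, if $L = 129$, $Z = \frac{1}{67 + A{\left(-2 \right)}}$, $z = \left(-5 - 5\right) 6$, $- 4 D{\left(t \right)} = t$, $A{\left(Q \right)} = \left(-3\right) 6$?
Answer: $\frac{8823}{196} \approx 45.015$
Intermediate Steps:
$A{\left(Q \right)} = -18$
$D{\left(t \right)} = - \frac{t}{4}$
$z = -60$ ($z = \left(-10\right) 6 = -60$)
$Z = \frac{1}{49}$ ($Z = \frac{1}{67 - 18} = \frac{1}{49} \approx 0.020408$)
$R{\left(b,f \right)} = - \frac{2941}{49}$ ($R{\left(b,f \right)} = -60 - \frac{1}{49} = - \frac{2941}{49}$)
$R{\left(-2,L \right)} D{\left(3 \right)} = - \frac{2941 \left(\left(- \frac{1}{4}\right) 3\right)}{49} = \left(- \frac{2941}{49}\right) \left(- \frac{3}{4}\right) = \frac{8823}{196}$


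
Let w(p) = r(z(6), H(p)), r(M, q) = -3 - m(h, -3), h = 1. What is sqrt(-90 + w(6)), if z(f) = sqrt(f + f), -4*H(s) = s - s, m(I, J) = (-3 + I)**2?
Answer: I*sqrt(97) ≈ 9.8489*I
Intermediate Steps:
H(s) = 0 (H(s) = -(s - s)/4 = -1/4*0 = 0)
z(f) = sqrt(2)*sqrt(f) (z(f) = sqrt(2*f) = sqrt(2)*sqrt(f))
r(M, q) = -7 (r(M, q) = -3 - (-3 + 1)**2 = -3 - 1*(-2)**2 = -3 - 1*4 = -3 - 4 = -7)
w(p) = -7
sqrt(-90 + w(6)) = sqrt(-90 - 7) = sqrt(-97) = I*sqrt(97)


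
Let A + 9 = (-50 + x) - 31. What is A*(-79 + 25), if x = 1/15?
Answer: 24282/5 ≈ 4856.4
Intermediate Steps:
x = 1/15 ≈ 0.066667
A = -1349/15 (A = -9 + ((-50 + 1/15) - 31) = -9 + (-749/15 - 31) = -9 - 1214/15 = -1349/15 ≈ -89.933)
A*(-79 + 25) = -1349*(-79 + 25)/15 = -1349/15*(-54) = 24282/5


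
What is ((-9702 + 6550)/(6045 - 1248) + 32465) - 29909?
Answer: 12257980/4797 ≈ 2555.3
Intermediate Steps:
((-9702 + 6550)/(6045 - 1248) + 32465) - 29909 = (-3152/4797 + 32465) - 29909 = 155731453/4797 - 29909 = 12257980/4797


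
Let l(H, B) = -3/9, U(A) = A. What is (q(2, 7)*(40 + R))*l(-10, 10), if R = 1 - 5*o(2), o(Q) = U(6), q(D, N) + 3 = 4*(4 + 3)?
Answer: -275/3 ≈ -91.667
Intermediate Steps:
q(D, N) = 25 (q(D, N) = -3 + 4*(4 + 3) = -3 + 4*7 = -3 + 28 = 25)
o(Q) = 6
l(H, B) = -1/3 (l(H, B) = -3*1/9 = -1/3)
R = -29 (R = 1 - 5*6 = 1 - 30 = -29)
(q(2, 7)*(40 + R))*l(-10, 10) = (25*(40 - 29))*(-1/3) = (25*11)*(-1/3) = 275*(-1/3) = -275/3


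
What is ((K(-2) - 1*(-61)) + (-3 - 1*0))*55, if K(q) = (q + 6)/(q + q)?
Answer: 3135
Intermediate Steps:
K(q) = (6 + q)/(2*q) (K(q) = (6 + q)/((2*q)) = (6 + q)*(1/(2*q)) = (6 + q)/(2*q))
((K(-2) - 1*(-61)) + (-3 - 1*0))*55 = (((1/2)*(6 - 2)/(-2) - 1*(-61)) + (-3 - 1*0))*55 = (((1/2)*(-1/2)*4 + 61) + (-3 + 0))*55 = ((-1 + 61) - 3)*55 = (60 - 3)*55 = 57*55 = 3135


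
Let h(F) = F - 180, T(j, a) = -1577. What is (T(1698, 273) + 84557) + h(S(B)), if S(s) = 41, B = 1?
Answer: 82841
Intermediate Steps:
h(F) = -180 + F
(T(1698, 273) + 84557) + h(S(B)) = (-1577 + 84557) + (-180 + 41) = 82980 - 139 = 82841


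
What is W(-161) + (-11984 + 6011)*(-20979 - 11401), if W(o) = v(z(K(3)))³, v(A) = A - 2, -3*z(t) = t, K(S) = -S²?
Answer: 193405741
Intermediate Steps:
z(t) = -t/3
v(A) = -2 + A
W(o) = 1 (W(o) = (-2 - (-1)*3²/3)³ = (-2 - (-1)*9/3)³ = (-2 - ⅓*(-9))³ = (-2 + 3)³ = 1³ = 1)
W(-161) + (-11984 + 6011)*(-20979 - 11401) = 1 + (-11984 + 6011)*(-20979 - 11401) = 1 - 5973*(-32380) = 1 + 193405740 = 193405741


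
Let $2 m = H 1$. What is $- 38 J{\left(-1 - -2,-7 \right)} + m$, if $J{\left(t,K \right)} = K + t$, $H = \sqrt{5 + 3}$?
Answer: $228 + \sqrt{2} \approx 229.41$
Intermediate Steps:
$H = 2 \sqrt{2}$ ($H = \sqrt{8} = 2 \sqrt{2} \approx 2.8284$)
$m = \sqrt{2}$ ($m = \frac{2 \sqrt{2} \cdot 1}{2} = \frac{2 \sqrt{2}}{2} = \sqrt{2} \approx 1.4142$)
$- 38 J{\left(-1 - -2,-7 \right)} + m = - 38 \left(-7 - -1\right) + \sqrt{2} = - 38 \left(-7 + \left(-1 + 2\right)\right) + \sqrt{2} = - 38 \left(-7 + 1\right) + \sqrt{2} = \left(-38\right) \left(-6\right) + \sqrt{2} = 228 + \sqrt{2}$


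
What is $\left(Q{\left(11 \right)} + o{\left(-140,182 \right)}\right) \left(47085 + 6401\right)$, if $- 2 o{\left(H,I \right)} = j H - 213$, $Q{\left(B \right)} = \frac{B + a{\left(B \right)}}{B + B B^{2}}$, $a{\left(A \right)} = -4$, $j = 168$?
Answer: $\frac{425878263550}{671} \approx 6.3469 \cdot 10^{8}$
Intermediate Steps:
$Q{\left(B \right)} = \frac{-4 + B}{B + B^{3}}$ ($Q{\left(B \right)} = \frac{B - 4}{B + B B^{2}} = \frac{-4 + B}{B + B^{3}}$)
$o{\left(H,I \right)} = \frac{213}{2} - 84 H$ ($o{\left(H,I \right)} = - \frac{168 H - 213}{2} = - \frac{-213 + 168 H}{2} = \frac{213}{2} - 84 H$)
$\left(Q{\left(11 \right)} + o{\left(-140,182 \right)}\right) \left(47085 + 6401\right) = \left(\frac{-4 + 11}{11 + 11^{3}} + \left(\frac{213}{2} - -11760\right)\right) \left(47085 + 6401\right) = \left(\frac{1}{11 + 1331} \cdot 7 + \left(\frac{213}{2} + 11760\right)\right) 53486 = \left(\frac{1}{1342} \cdot 7 + \frac{23733}{2}\right) 53486 = \left(\frac{7}{1342} + \frac{23733}{2}\right) 53486 = \frac{7962425}{671} \cdot 53486 = \frac{425878263550}{671}$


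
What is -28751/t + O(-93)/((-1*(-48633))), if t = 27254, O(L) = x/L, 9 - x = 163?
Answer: -130032809503/123266271726 ≈ -1.0549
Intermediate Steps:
x = -154 (x = 9 - 1*163 = 9 - 163 = -154)
O(L) = -154/L
-28751/t + O(-93)/((-1*(-48633))) = -28751/27254 + (-154/(-93))/((-1*(-48633))) = -28751*1/27254 - 154*(-1/93)/48633 = -28751/27254 + (154/93)*(1/48633) = -28751/27254 + 154/4522869 = -130032809503/123266271726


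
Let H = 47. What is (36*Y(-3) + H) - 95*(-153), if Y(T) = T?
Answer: 14474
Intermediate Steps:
(36*Y(-3) + H) - 95*(-153) = (36*(-3) + 47) - 95*(-153) = (-108 + 47) + 14535 = -61 + 14535 = 14474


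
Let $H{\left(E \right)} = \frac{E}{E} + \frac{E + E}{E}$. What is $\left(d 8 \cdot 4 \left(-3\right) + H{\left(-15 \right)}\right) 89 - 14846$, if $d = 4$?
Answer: $-48755$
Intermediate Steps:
$H{\left(E \right)} = 3$ ($H{\left(E \right)} = 1 + \frac{2 E}{E} = 1 + 2 = 3$)
$\left(d 8 \cdot 4 \left(-3\right) + H{\left(-15 \right)}\right) 89 - 14846 = \left(4 \cdot 8 \cdot 4 \left(-3\right) + 3\right) 89 - 14846 = \left(32 \left(-12\right) + 3\right) 89 - 14846 = \left(-384 + 3\right) 89 - 14846 = \left(-381\right) 89 - 14846 = -33909 - 14846 = -48755$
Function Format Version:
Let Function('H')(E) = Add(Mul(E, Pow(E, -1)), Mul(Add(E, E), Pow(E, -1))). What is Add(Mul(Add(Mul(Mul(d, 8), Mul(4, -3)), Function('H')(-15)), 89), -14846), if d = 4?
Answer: -48755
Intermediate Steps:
Function('H')(E) = 3 (Function('H')(E) = Add(1, Mul(Mul(2, E), Pow(E, -1))) = Add(1, 2) = 3)
Add(Mul(Add(Mul(Mul(d, 8), Mul(4, -3)), Function('H')(-15)), 89), -14846) = Add(Mul(Add(Mul(Mul(4, 8), Mul(4, -3)), 3), 89), -14846) = Add(Mul(Add(Mul(32, -12), 3), 89), -14846) = Add(Mul(Add(-384, 3), 89), -14846) = Add(Mul(-381, 89), -14846) = Add(-33909, -14846) = -48755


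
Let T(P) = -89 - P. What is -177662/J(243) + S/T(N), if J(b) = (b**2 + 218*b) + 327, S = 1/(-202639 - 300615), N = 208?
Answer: -4425751032601/2798759051550 ≈ -1.5813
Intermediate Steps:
S = -1/503254 (S = 1/(-503254) = -1/503254 ≈ -1.9871e-6)
J(b) = 327 + b**2 + 218*b
-177662/J(243) + S/T(N) = -177662/(327 + 243**2 + 218*243) - 1/(503254*(-89 - 1*208)) = -177662/(327 + 59049 + 52974) - 1/(503254*(-89 - 208)) = -177662/112350 - 1/503254/(-297) = -177662*1/112350 - 1/503254*(-1/297) = -88831/56175 + 1/149466438 = -4425751032601/2798759051550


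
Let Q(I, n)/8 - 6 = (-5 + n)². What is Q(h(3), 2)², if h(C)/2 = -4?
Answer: 14400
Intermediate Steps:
h(C) = -8 (h(C) = 2*(-4) = -8)
Q(I, n) = 48 + 8*(-5 + n)²
Q(h(3), 2)² = (48 + 8*(-5 + 2)²)² = (48 + 8*(-3)²)² = (48 + 8*9)² = (48 + 72)² = 120² = 14400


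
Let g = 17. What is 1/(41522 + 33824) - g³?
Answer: -370174897/75346 ≈ -4913.0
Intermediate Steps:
1/(41522 + 33824) - g³ = 1/(41522 + 33824) - 1*17³ = 1/75346 - 1*4913 = 1/75346 - 4913 = -370174897/75346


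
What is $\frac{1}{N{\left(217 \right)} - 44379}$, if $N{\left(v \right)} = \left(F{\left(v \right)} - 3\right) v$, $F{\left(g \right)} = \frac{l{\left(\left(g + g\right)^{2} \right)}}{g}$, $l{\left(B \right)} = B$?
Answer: $\frac{1}{143326} \approx 6.9771 \cdot 10^{-6}$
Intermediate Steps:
$F{\left(g \right)} = 4 g$ ($F{\left(g \right)} = \frac{\left(g + g\right)^{2}}{g} = \frac{\left(2 g\right)^{2}}{g} = \frac{4 g^{2}}{g} = 4 g$)
$N{\left(v \right)} = v \left(-3 + 4 v\right)$ ($N{\left(v \right)} = \left(4 v - 3\right) v = \left(-3 + 4 v\right) v = v \left(-3 + 4 v\right)$)
$\frac{1}{N{\left(217 \right)} - 44379} = \frac{1}{217 \left(-3 + 4 \cdot 217\right) - 44379} = \frac{1}{217 \left(-3 + 868\right) - 44379} = \frac{1}{217 \cdot 865 - 44379} = \frac{1}{187705 - 44379} = \frac{1}{143326}$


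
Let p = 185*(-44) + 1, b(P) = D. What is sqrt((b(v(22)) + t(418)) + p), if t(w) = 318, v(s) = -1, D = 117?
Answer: 6*I*sqrt(214) ≈ 87.772*I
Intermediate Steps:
b(P) = 117
p = -8139 (p = -8140 + 1 = -8139)
sqrt((b(v(22)) + t(418)) + p) = sqrt((117 + 318) - 8139) = sqrt(435 - 8139) = sqrt(-7704) = 6*I*sqrt(214)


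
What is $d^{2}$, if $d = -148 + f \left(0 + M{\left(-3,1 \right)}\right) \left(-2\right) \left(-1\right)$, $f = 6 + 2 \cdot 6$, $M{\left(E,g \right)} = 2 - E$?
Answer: $1024$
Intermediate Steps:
$f = 18$ ($f = 6 + 12 = 18$)
$d = 32$ ($d = -148 + 18 \left(0 + \left(2 - -3\right)\right) \left(-2\right) \left(-1\right) = -148 + 18 \left(0 + \left(2 + 3\right)\right) \left(-2\right) \left(-1\right) = -148 + 18 \left(0 + 5\right) \left(-2\right) \left(-1\right) = -148 + 18 \cdot 5 \left(-2\right) \left(-1\right) = -148 + 18 \left(-10\right) \left(-1\right) = -148 - -180 = -148 + 180 = 32$)
$d^{2} = 32^{2} = 1024$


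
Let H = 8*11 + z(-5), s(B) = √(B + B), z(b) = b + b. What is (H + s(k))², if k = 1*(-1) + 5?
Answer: 6092 + 312*√2 ≈ 6533.2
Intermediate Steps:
k = 4 (k = -1 + 5 = 4)
z(b) = 2*b
s(B) = √2*√B (s(B) = √(2*B) = √2*√B)
H = 78 (H = 8*11 + 2*(-5) = 88 - 10 = 78)
(H + s(k))² = (78 + √2*√4)² = (78 + √2*2)² = (78 + 2*√2)²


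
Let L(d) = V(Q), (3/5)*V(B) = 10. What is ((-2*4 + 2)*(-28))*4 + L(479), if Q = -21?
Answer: 2066/3 ≈ 688.67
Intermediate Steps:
V(B) = 50/3 (V(B) = (5/3)*10 = 50/3)
L(d) = 50/3
((-2*4 + 2)*(-28))*4 + L(479) = ((-2*4 + 2)*(-28))*4 + 50/3 = ((-8 + 2)*(-28))*4 + 50/3 = -6*(-28)*4 + 50/3 = 168*4 + 50/3 = 672 + 50/3 = 2066/3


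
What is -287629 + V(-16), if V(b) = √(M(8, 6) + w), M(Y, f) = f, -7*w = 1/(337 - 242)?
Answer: -287629 + √2652685/665 ≈ -2.8763e+5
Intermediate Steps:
w = -1/665 (w = -1/(7*(337 - 242)) = -⅐/95 = -⅐*1/95 = -1/665 ≈ -0.0015038)
V(b) = √2652685/665 (V(b) = √(6 - 1/665) = √(3989/665) = √2652685/665)
-287629 + V(-16) = -287629 + √2652685/665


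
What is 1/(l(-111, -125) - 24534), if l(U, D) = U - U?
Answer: -1/24534 ≈ -4.0760e-5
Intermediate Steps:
l(U, D) = 0
1/(l(-111, -125) - 24534) = 1/(0 - 24534) = 1/(-24534) = -1/24534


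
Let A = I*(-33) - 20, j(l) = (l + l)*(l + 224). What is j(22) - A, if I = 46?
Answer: 12362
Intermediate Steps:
j(l) = 2*l*(224 + l) (j(l) = (2*l)*(224 + l) = 2*l*(224 + l))
A = -1538 (A = 46*(-33) - 20 = -1518 - 20 = -1538)
j(22) - A = 2*22*(224 + 22) - 1*(-1538) = 2*22*246 + 1538 = 10824 + 1538 = 12362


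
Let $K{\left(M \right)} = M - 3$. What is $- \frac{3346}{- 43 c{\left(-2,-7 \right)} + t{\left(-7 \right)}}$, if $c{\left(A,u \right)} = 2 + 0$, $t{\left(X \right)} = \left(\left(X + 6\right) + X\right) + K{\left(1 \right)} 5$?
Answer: $\frac{1673}{52} \approx 32.173$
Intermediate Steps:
$K{\left(M \right)} = -3 + M$ ($K{\left(M \right)} = M - 3 = -3 + M$)
$t{\left(X \right)} = -4 + 2 X$ ($t{\left(X \right)} = \left(\left(X + 6\right) + X\right) + \left(-3 + 1\right) 5 = \left(\left(6 + X\right) + X\right) - 10 = \left(6 + 2 X\right) - 10 = -4 + 2 X$)
$c{\left(A,u \right)} = 2$
$- \frac{3346}{- 43 c{\left(-2,-7 \right)} + t{\left(-7 \right)}} = - \frac{3346}{\left(-43\right) 2 + \left(-4 + 2 \left(-7\right)\right)} = - \frac{3346}{-86 - 18} = - \frac{3346}{-104} = \left(-3346\right) \left(- \frac{1}{104}\right) = \frac{1673}{52}$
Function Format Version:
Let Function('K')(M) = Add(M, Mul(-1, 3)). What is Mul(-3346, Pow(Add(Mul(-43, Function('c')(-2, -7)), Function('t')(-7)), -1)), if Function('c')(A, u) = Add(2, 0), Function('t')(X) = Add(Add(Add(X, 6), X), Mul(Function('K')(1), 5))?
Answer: Rational(1673, 52) ≈ 32.173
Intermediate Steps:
Function('K')(M) = Add(-3, M) (Function('K')(M) = Add(M, -3) = Add(-3, M))
Function('t')(X) = Add(-4, Mul(2, X)) (Function('t')(X) = Add(Add(Add(X, 6), X), Mul(Add(-3, 1), 5)) = Add(Add(Add(6, X), X), Mul(-2, 5)) = Add(Add(6, Mul(2, X)), -10) = Add(-4, Mul(2, X)))
Function('c')(A, u) = 2
Mul(-3346, Pow(Add(Mul(-43, Function('c')(-2, -7)), Function('t')(-7)), -1)) = Mul(-3346, Pow(Add(Mul(-43, 2), Add(-4, Mul(2, -7))), -1)) = Mul(-3346, Pow(Add(-86, Add(-4, -14)), -1)) = Mul(-3346, Pow(Add(-86, -18), -1)) = Mul(-3346, Pow(-104, -1)) = Mul(-3346, Rational(-1, 104)) = Rational(1673, 52)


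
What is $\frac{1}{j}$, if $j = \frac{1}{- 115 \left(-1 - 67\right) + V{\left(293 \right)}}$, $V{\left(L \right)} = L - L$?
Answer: $7820$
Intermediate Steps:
$V{\left(L \right)} = 0$
$j = \frac{1}{7820}$ ($j = \frac{1}{- 115 \left(-1 - 67\right) + 0} = \frac{1}{\left(-115\right) \left(-68\right) + 0} = \frac{1}{7820 + 0} = \frac{1}{7820} \approx 0.00012788$)
$\frac{1}{j} = \frac{1}{\frac{1}{7820}} = 7820$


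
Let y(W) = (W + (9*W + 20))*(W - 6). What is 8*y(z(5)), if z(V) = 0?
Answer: -960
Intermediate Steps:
y(W) = (-6 + W)*(20 + 10*W) (y(W) = (W + (20 + 9*W))*(-6 + W) = (20 + 10*W)*(-6 + W) = (-6 + W)*(20 + 10*W))
8*y(z(5)) = 8*(-120 - 40*0 + 10*0**2) = 8*(-120 + 0 + 10*0) = 8*(-120 + 0 + 0) = 8*(-120) = -960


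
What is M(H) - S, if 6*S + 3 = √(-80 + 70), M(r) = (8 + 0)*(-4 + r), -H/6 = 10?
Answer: -1023/2 - I*√10/6 ≈ -511.5 - 0.52705*I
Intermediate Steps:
H = -60 (H = -6*10 = -60)
M(r) = -32 + 8*r (M(r) = 8*(-4 + r) = -32 + 8*r)
S = -½ + I*√10/6 (S = -½ + √(-80 + 70)/6 = -½ + √(-10)/6 = -½ + (I*√10)/6 = -½ + I*√10/6 ≈ -0.5 + 0.52705*I)
M(H) - S = (-32 + 8*(-60)) - (-½ + I*√10/6) = (-32 - 480) + (½ - I*√10/6) = -512 + (½ - I*√10/6) = -1023/2 - I*√10/6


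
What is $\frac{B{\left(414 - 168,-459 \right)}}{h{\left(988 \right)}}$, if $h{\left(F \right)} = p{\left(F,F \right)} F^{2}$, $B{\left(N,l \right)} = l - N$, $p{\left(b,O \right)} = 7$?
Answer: $- \frac{705}{6833008} \approx -0.00010318$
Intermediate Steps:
$h{\left(F \right)} = 7 F^{2}$
$\frac{B{\left(414 - 168,-459 \right)}}{h{\left(988 \right)}} = \frac{-459 - \left(414 - 168\right)}{7 \cdot 988^{2}} = \frac{-459 - \left(414 - 168\right)}{7 \cdot 976144} = \frac{-459 - 246}{6833008} = \left(-459 - 246\right) \frac{1}{6833008} = \left(-705\right) \frac{1}{6833008} = - \frac{705}{6833008}$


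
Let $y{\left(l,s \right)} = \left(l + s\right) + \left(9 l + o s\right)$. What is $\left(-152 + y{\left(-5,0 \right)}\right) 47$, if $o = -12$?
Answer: $-9494$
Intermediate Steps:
$y{\left(l,s \right)} = - 11 s + 10 l$ ($y{\left(l,s \right)} = \left(l + s\right) + \left(9 l - 12 s\right) = \left(l + s\right) + \left(- 12 s + 9 l\right) = - 11 s + 10 l$)
$\left(-152 + y{\left(-5,0 \right)}\right) 47 = \left(-152 + \left(\left(-11\right) 0 + 10 \left(-5\right)\right)\right) 47 = \left(-152 + \left(0 - 50\right)\right) 47 = \left(-152 - 50\right) 47 = \left(-202\right) 47 = -9494$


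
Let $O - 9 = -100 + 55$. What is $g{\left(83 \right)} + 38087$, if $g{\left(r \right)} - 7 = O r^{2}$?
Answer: $-209910$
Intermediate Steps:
$O = -36$ ($O = 9 + \left(-100 + 55\right) = 9 - 45 = -36$)
$g{\left(r \right)} = 7 - 36 r^{2}$
$g{\left(83 \right)} + 38087 = \left(7 - 36 \cdot 83^{2}\right) + 38087 = \left(7 - 248004\right) + 38087 = -247997 + 38087 = -209910$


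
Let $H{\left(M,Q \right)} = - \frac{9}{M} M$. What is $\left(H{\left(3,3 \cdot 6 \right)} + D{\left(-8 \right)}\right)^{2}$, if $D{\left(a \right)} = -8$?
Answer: $289$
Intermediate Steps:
$H{\left(M,Q \right)} = -9$
$\left(H{\left(3,3 \cdot 6 \right)} + D{\left(-8 \right)}\right)^{2} = \left(-9 - 8\right)^{2} = \left(-17\right)^{2} = 289$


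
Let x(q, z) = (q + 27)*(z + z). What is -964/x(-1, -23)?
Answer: 241/299 ≈ 0.80602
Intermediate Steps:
x(q, z) = 2*z*(27 + q) (x(q, z) = (27 + q)*(2*z) = 2*z*(27 + q))
-964/x(-1, -23) = -964*(-1/(46*(27 - 1))) = -964/(2*(-23)*26) = -964/(-1196) = -964*(-1/1196) = 241/299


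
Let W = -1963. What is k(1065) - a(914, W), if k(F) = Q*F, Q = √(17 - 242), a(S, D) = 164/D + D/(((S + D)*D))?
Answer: 173999/2059187 + 15975*I ≈ 0.084499 + 15975.0*I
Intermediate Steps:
a(S, D) = 1/(D + S) + 164/D (a(S, D) = 164/D + D/(((D + S)*D)) = 164/D + D/((D*(D + S))) = 164/D + D*(1/(D*(D + S))) = 164/D + 1/(D + S) = 1/(D + S) + 164/D)
Q = 15*I (Q = √(-225) = 15*I ≈ 15.0*I)
k(F) = 15*I*F (k(F) = (15*I)*F = 15*I*F)
k(1065) - a(914, W) = 15*I*1065 - (164*914 + 165*(-1963))/((-1963)*(-1963 + 914)) = 15975*I - (-1)*(149896 - 323895)/(1963*(-1049)) = 15975*I - (-1)*(-1)*(-173999)/(1963*1049) = 15975*I - 1*(-173999/2059187) = 15975*I + 173999/2059187 = 173999/2059187 + 15975*I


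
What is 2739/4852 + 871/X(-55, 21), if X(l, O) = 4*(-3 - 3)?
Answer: -1040089/29112 ≈ -35.727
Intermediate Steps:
X(l, O) = -24 (X(l, O) = 4*(-6) = -24)
2739/4852 + 871/X(-55, 21) = 2739/4852 + 871/(-24) = 2739*(1/4852) + 871*(-1/24) = 2739/4852 - 871/24 = -1040089/29112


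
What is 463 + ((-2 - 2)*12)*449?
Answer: -21089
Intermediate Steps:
463 + ((-2 - 2)*12)*449 = 463 - 4*12*449 = 463 - 48*449 = 463 - 21552 = -21089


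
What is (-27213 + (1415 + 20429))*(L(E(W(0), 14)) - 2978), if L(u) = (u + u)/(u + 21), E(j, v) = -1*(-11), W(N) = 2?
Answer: 255763053/16 ≈ 1.5985e+7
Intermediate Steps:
E(j, v) = 11
L(u) = 2*u/(21 + u) (L(u) = (2*u)/(21 + u) = 2*u/(21 + u))
(-27213 + (1415 + 20429))*(L(E(W(0), 14)) - 2978) = (-27213 + (1415 + 20429))*(2*11/(21 + 11) - 2978) = (-27213 + 21844)*(2*11/32 - 2978) = -5369*(2*11*(1/32) - 2978) = -5369*(11/16 - 2978) = -5369*(-47637/16) = 255763053/16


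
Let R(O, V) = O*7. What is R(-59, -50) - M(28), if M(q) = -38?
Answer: -375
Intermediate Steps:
R(O, V) = 7*O
R(-59, -50) - M(28) = 7*(-59) - 1*(-38) = -413 + 38 = -375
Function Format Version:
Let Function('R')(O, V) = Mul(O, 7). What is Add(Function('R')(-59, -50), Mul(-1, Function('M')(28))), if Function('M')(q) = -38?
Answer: -375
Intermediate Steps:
Function('R')(O, V) = Mul(7, O)
Add(Function('R')(-59, -50), Mul(-1, Function('M')(28))) = Add(Mul(7, -59), Mul(-1, -38)) = Add(-413, 38) = -375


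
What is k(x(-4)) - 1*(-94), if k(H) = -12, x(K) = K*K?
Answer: 82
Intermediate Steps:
x(K) = K**2
k(x(-4)) - 1*(-94) = -12 - 1*(-94) = -12 + 94 = 82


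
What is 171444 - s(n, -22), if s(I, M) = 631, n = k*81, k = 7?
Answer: 170813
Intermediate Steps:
n = 567 (n = 7*81 = 567)
171444 - s(n, -22) = 171444 - 1*631 = 171444 - 631 = 170813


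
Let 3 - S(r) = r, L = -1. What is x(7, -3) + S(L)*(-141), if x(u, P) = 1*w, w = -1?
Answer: -565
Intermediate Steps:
S(r) = 3 - r
x(u, P) = -1 (x(u, P) = 1*(-1) = -1)
x(7, -3) + S(L)*(-141) = -1 + (3 - 1*(-1))*(-141) = -1 + (3 + 1)*(-141) = -1 + 4*(-141) = -1 - 564 = -565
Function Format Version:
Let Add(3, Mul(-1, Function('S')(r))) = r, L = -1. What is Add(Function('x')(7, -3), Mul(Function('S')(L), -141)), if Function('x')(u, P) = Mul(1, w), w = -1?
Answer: -565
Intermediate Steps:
Function('S')(r) = Add(3, Mul(-1, r))
Function('x')(u, P) = -1 (Function('x')(u, P) = Mul(1, -1) = -1)
Add(Function('x')(7, -3), Mul(Function('S')(L), -141)) = Add(-1, Mul(Add(3, Mul(-1, -1)), -141)) = Add(-1, Mul(Add(3, 1), -141)) = Add(-1, Mul(4, -141)) = Add(-1, -564) = -565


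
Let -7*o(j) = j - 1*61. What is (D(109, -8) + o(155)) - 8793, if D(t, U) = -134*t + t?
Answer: -163124/7 ≈ -23303.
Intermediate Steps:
o(j) = 61/7 - j/7 (o(j) = -(j - 1*61)/7 = -(j - 61)/7 = -(-61 + j)/7 = 61/7 - j/7)
D(t, U) = -133*t
(D(109, -8) + o(155)) - 8793 = (-133*109 + (61/7 - ⅐*155)) - 8793 = (-14497 + (61/7 - 155/7)) - 8793 = (-14497 - 94/7) - 8793 = -101573/7 - 8793 = -163124/7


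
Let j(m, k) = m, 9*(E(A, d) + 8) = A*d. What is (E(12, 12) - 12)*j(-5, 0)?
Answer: 20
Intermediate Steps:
E(A, d) = -8 + A*d/9 (E(A, d) = -8 + (A*d)/9 = -8 + A*d/9)
(E(12, 12) - 12)*j(-5, 0) = ((-8 + (⅑)*12*12) - 12)*(-5) = ((-8 + 16) - 12)*(-5) = (8 - 12)*(-5) = -4*(-5) = 20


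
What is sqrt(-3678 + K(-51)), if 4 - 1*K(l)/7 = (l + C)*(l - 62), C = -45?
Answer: I*sqrt(79586) ≈ 282.11*I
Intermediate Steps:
K(l) = 28 - 7*(-62 + l)*(-45 + l) (K(l) = 28 - 7*(l - 45)*(l - 62) = 28 - 7*(-45 + l)*(-62 + l) = 28 - 7*(-62 + l)*(-45 + l))
sqrt(-3678 + K(-51)) = sqrt(-3678 + (-19502 - 7*(-51)**2 + 749*(-51))) = sqrt(-3678 + (-19502 - 7*2601 - 38199)) = sqrt(-3678 + (-19502 - 18207 - 38199)) = sqrt(-3678 - 75908) = sqrt(-79586) = I*sqrt(79586)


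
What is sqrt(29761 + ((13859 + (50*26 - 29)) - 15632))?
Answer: 3*sqrt(3251) ≈ 171.05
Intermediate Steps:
sqrt(29761 + ((13859 + (50*26 - 29)) - 15632)) = sqrt(29761 + ((13859 + (1300 - 29)) - 15632)) = sqrt(29761 + ((13859 + 1271) - 15632)) = sqrt(29761 + (15130 - 15632)) = sqrt(29761 - 502) = sqrt(29259) = 3*sqrt(3251)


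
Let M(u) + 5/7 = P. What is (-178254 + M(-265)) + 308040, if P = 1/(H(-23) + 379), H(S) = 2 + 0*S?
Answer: 346137364/2667 ≈ 1.2979e+5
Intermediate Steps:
H(S) = 2 (H(S) = 2 + 0 = 2)
P = 1/381 (P = 1/(2 + 379) = 1/381 ≈ 0.0026247)
M(u) = -1898/2667 (M(u) = -5/7 + 1/381 = -1898/2667)
(-178254 + M(-265)) + 308040 = (-178254 - 1898/2667) + 308040 = -475405316/2667 + 308040 = 346137364/2667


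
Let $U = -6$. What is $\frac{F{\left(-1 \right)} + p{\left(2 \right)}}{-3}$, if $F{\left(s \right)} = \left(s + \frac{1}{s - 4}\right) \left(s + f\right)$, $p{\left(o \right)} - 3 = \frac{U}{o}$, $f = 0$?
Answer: $- \frac{2}{5} \approx -0.4$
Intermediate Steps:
$p{\left(o \right)} = 3 - \frac{6}{o}$
$F{\left(s \right)} = s \left(s + \frac{1}{-4 + s}\right)$ ($F{\left(s \right)} = \left(s + \frac{1}{s - 4}\right) \left(s + 0\right) = \left(s + \frac{1}{-4 + s}\right) s = s \left(s + \frac{1}{-4 + s}\right)$)
$\frac{F{\left(-1 \right)} + p{\left(2 \right)}}{-3} = \frac{- \frac{1 + \left(-1\right)^{2} - -4}{-4 - 1} + \left(3 - \frac{6}{2}\right)}{-3} = \left(- \frac{1 + 1 + 4}{-5} + \left(3 - 3\right)\right) \left(- \frac{1}{3}\right) = \left(\left(-1\right) \left(- \frac{1}{5}\right) 6 + \left(3 - 3\right)\right) \left(- \frac{1}{3}\right) = \left(\frac{6}{5} + 0\right) \left(- \frac{1}{3}\right) = \frac{6}{5} \left(- \frac{1}{3}\right) = - \frac{2}{5}$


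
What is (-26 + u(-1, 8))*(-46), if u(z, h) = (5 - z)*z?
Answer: 1472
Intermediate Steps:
u(z, h) = z*(5 - z)
(-26 + u(-1, 8))*(-46) = (-26 - (5 - 1*(-1)))*(-46) = (-26 - (5 + 1))*(-46) = (-26 - 1*6)*(-46) = (-26 - 6)*(-46) = -32*(-46) = 1472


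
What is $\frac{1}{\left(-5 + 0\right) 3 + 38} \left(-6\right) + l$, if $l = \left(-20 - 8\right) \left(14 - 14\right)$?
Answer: $- \frac{6}{23} \approx -0.26087$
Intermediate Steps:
$l = 0$ ($l = \left(-28\right) 0 = 0$)
$\frac{1}{\left(-5 + 0\right) 3 + 38} \left(-6\right) + l = \frac{1}{\left(-5 + 0\right) 3 + 38} \left(-6\right) + 0 = \frac{1}{\left(-5\right) 3 + 38} \left(-6\right) + 0 = \frac{1}{-15 + 38} \left(-6\right) + 0 = \frac{1}{23} \left(-6\right) + 0 = - \frac{6}{23} + 0 = - \frac{6}{23}$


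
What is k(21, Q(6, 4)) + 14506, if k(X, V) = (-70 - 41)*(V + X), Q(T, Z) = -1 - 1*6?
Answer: 12952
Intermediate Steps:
Q(T, Z) = -7 (Q(T, Z) = -1 - 6 = -7)
k(X, V) = -111*V - 111*X (k(X, V) = -111*(V + X) = -111*V - 111*X)
k(21, Q(6, 4)) + 14506 = (-111*(-7) - 111*21) + 14506 = (777 - 2331) + 14506 = -1554 + 14506 = 12952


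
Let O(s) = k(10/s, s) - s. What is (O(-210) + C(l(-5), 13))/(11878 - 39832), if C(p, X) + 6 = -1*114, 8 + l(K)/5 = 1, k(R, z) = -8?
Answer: -41/13977 ≈ -0.0029334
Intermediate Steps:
l(K) = -35 (l(K) = -40 + 5*1 = -40 + 5 = -35)
O(s) = -8 - s
C(p, X) = -120 (C(p, X) = -6 - 1*114 = -6 - 114 = -120)
(O(-210) + C(l(-5), 13))/(11878 - 39832) = ((-8 - 1*(-210)) - 120)/(11878 - 39832) = ((-8 + 210) - 120)/(-27954) = (202 - 120)*(-1/27954) = 82*(-1/27954) = -41/13977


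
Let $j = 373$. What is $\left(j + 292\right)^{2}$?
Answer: $442225$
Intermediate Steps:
$\left(j + 292\right)^{2} = \left(373 + 292\right)^{2} = 665^{2} = 442225$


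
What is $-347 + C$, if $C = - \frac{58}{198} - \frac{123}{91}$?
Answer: $- \frac{3140939}{9009} \approx -348.64$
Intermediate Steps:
$C = - \frac{14816}{9009}$ ($C = \left(-58\right) \frac{1}{198} - \frac{123}{91} = - \frac{29}{99} - \frac{123}{91} = - \frac{14816}{9009} \approx -1.6446$)
$-347 + C = -347 - \frac{14816}{9009} = - \frac{3140939}{9009}$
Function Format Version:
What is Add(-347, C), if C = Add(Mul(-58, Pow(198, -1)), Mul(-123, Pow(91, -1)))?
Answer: Rational(-3140939, 9009) ≈ -348.64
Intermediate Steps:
C = Rational(-14816, 9009) (C = Add(Mul(-58, Rational(1, 198)), Mul(-123, Rational(1, 91))) = Add(Rational(-29, 99), Rational(-123, 91)) = Rational(-14816, 9009) ≈ -1.6446)
Add(-347, C) = Add(-347, Rational(-14816, 9009)) = Rational(-3140939, 9009)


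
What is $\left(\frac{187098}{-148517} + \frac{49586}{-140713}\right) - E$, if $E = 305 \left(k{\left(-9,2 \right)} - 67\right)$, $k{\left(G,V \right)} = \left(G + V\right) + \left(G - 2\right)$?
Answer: $\frac{541754026214589}{20898272621} \approx 25923.0$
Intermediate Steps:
$k{\left(G,V \right)} = -2 + V + 2 G$ ($k{\left(G,V \right)} = \left(G + V\right) + \left(G - 2\right) = \left(G + V\right) + \left(-2 + G\right) = -2 + V + 2 G$)
$E = -25925$ ($E = 305 \left(\left(-2 + 2 + 2 \left(-9\right)\right) - 67\right) = 305 \left(\left(-2 + 2 - 18\right) - 67\right) = 305 \left(-18 - 67\right) = 305 \left(-85\right) = -25925$)
$\left(\frac{187098}{-148517} + \frac{49586}{-140713}\right) - E = \left(\frac{187098}{-148517} + \frac{49586}{-140713}\right) - -25925 = \left(187098 \left(- \frac{1}{148517}\right) + 49586 \left(- \frac{1}{140713}\right)\right) + 25925 = \left(- \frac{187098}{148517} - \frac{49586}{140713}\right) + 25925 = - \frac{33691484836}{20898272621} + 25925 = \frac{541754026214589}{20898272621}$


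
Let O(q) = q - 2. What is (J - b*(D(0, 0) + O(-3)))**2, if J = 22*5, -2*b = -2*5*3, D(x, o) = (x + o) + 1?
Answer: 28900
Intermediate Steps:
O(q) = -2 + q
D(x, o) = 1 + o + x (D(x, o) = (o + x) + 1 = 1 + o + x)
b = 15 (b = -(-2*5)*3/2 = -(-5)*3 = -1/2*(-30) = 15)
J = 110
(J - b*(D(0, 0) + O(-3)))**2 = (110 - 15*((1 + 0 + 0) + (-2 - 3)))**2 = (110 - 15*(1 - 5))**2 = (110 - 15*(-4))**2 = (110 - 1*(-60))**2 = (110 + 60)**2 = 170**2 = 28900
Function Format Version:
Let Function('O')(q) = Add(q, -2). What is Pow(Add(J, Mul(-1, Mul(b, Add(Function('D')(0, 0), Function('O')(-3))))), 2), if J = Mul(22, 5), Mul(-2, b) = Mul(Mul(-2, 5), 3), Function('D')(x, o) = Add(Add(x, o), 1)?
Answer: 28900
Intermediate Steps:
Function('O')(q) = Add(-2, q)
Function('D')(x, o) = Add(1, o, x) (Function('D')(x, o) = Add(Add(o, x), 1) = Add(1, o, x))
b = 15 (b = Mul(Rational(-1, 2), Mul(Mul(-2, 5), 3)) = Mul(Rational(-1, 2), Mul(-10, 3)) = Mul(Rational(-1, 2), -30) = 15)
J = 110
Pow(Add(J, Mul(-1, Mul(b, Add(Function('D')(0, 0), Function('O')(-3))))), 2) = Pow(Add(110, Mul(-1, Mul(15, Add(Add(1, 0, 0), Add(-2, -3))))), 2) = Pow(Add(110, Mul(-1, Mul(15, Add(1, -5)))), 2) = Pow(Add(110, Mul(-1, Mul(15, -4))), 2) = Pow(Add(110, Mul(-1, -60)), 2) = Pow(Add(110, 60), 2) = Pow(170, 2) = 28900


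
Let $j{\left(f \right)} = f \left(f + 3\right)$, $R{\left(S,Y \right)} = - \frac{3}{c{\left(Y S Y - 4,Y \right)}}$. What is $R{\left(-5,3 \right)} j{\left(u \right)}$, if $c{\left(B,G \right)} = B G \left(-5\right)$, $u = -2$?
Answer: $\frac{2}{245} \approx 0.0081633$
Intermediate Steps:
$c{\left(B,G \right)} = - 5 B G$
$R{\left(S,Y \right)} = \frac{3}{5 Y \left(-4 + S Y^{2}\right)}$ ($R{\left(S,Y \right)} = - \frac{3}{\left(-5\right) \left(Y S Y - 4\right) Y} = - \frac{3}{\left(-5\right) \left(S Y Y - 4\right) Y} = - \frac{3}{\left(-5\right) \left(S Y^{2} - 4\right) Y} = - \frac{3}{\left(-5\right) \left(-4 + S Y^{2}\right) Y} = - \frac{3}{\left(-5\right) Y \left(-4 + S Y^{2}\right)} = - 3 \left(- \frac{1}{5 Y \left(-4 + S Y^{2}\right)}\right) = \frac{3}{5 Y \left(-4 + S Y^{2}\right)}$)
$j{\left(f \right)} = f \left(3 + f\right)$
$R{\left(-5,3 \right)} j{\left(u \right)} = \frac{3}{5 \cdot 3 \left(-4 - 5 \cdot 3^{2}\right)} \left(- 2 \left(3 - 2\right)\right) = \frac{3}{5} \cdot \frac{1}{3} \frac{1}{-4 - 45} \left(\left(-2\right) 1\right) = \frac{3}{5} \cdot \frac{1}{3} \frac{1}{-4 - 45} \left(-2\right) = \frac{3}{5} \cdot \frac{1}{3} \frac{1}{-49} \left(-2\right) = \frac{3}{5} \cdot \frac{1}{3} \left(- \frac{1}{49}\right) \left(-2\right) = \left(- \frac{1}{245}\right) \left(-2\right) = \frac{2}{245}$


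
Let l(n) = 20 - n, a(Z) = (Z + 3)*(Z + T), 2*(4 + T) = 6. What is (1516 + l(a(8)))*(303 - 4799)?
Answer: -6559664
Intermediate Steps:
T = -1 (T = -4 + (1/2)*6 = -4 + 3 = -1)
a(Z) = (-1 + Z)*(3 + Z) (a(Z) = (Z + 3)*(Z - 1) = (3 + Z)*(-1 + Z) = (-1 + Z)*(3 + Z))
(1516 + l(a(8)))*(303 - 4799) = (1516 + (20 - (-3 + 8**2 + 2*8)))*(303 - 4799) = (1516 + (20 - (-3 + 64 + 16)))*(-4496) = (1516 + (20 - 1*77))*(-4496) = (1516 + (20 - 77))*(-4496) = (1516 - 57)*(-4496) = 1459*(-4496) = -6559664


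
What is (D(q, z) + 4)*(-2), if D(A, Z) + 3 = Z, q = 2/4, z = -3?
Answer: 4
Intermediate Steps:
q = 1/2 (q = 2*(1/4) = 1/2 ≈ 0.50000)
D(A, Z) = -3 + Z
(D(q, z) + 4)*(-2) = ((-3 - 3) + 4)*(-2) = (-6 + 4)*(-2) = -2*(-2) = 4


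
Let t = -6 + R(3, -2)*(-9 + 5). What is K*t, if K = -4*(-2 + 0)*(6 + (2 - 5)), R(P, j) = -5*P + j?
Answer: 1488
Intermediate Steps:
R(P, j) = j - 5*P
t = 62 (t = -6 + (-2 - 5*3)*(-9 + 5) = -6 + (-2 - 15)*(-4) = -6 - 17*(-4) = -6 + 68 = 62)
K = 24 (K = -(-8)*(6 - 3) = -(-8)*3 = -4*(-6) = 24)
K*t = 24*62 = 1488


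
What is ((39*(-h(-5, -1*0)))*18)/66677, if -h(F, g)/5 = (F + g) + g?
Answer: -1350/5129 ≈ -0.26321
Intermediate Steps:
h(F, g) = -10*g - 5*F (h(F, g) = -5*((F + g) + g) = -5*(F + 2*g) = -10*g - 5*F)
((39*(-h(-5, -1*0)))*18)/66677 = ((39*(-(-(-10)*0 - 5*(-5))))*18)/66677 = ((39*(-(-10*0 + 25)))*18)*(1/66677) = ((39*(-(0 + 25)))*18)*(1/66677) = ((39*(-1*25))*18)*(1/66677) = ((39*(-25))*18)*(1/66677) = -975*18*(1/66677) = -17550*1/66677 = -1350/5129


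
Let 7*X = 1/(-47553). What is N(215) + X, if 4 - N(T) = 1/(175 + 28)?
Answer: 38565454/9653259 ≈ 3.9951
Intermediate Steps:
N(T) = 811/203 (N(T) = 4 - 1/(175 + 28) = 4 - 1/203 = 811/203)
X = -1/332871 (X = (⅐)/(-47553) = (⅐)*(-1/47553) = -1/332871 ≈ -3.0042e-6)
N(215) + X = 811/203 - 1/332871 = 38565454/9653259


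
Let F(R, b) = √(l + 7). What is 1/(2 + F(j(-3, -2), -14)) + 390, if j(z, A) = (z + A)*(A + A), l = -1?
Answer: 389 + √6/2 ≈ 390.22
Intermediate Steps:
j(z, A) = 2*A*(A + z) (j(z, A) = (A + z)*(2*A) = 2*A*(A + z))
F(R, b) = √6 (F(R, b) = √(-1 + 7) = √6)
1/(2 + F(j(-3, -2), -14)) + 390 = 1/(2 + √6) + 390 = 390 + 1/(2 + √6)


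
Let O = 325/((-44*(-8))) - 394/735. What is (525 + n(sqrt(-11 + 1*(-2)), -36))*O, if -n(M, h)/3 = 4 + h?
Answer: 20738709/86240 ≈ 240.48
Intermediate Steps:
O = 100187/258720 (O = 325/352 - 394*1/735 = 325*(1/352) - 394/735 = 325/352 - 394/735 = 100187/258720 ≈ 0.38724)
n(M, h) = -12 - 3*h (n(M, h) = -3*(4 + h) = -12 - 3*h)
(525 + n(sqrt(-11 + 1*(-2)), -36))*O = (525 + (-12 - 3*(-36)))*(100187/258720) = (525 + (-12 + 108))*(100187/258720) = (525 + 96)*(100187/258720) = 621*(100187/258720) = 20738709/86240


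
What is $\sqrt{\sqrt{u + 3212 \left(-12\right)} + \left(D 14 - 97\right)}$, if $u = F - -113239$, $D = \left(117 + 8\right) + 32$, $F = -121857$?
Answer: $\sqrt{2101 + i \sqrt{47162}} \approx 45.898 + 2.3658 i$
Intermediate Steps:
$D = 157$ ($D = 125 + 32 = 157$)
$u = -8618$ ($u = -121857 - -113239 = -121857 + 113239 = -8618$)
$\sqrt{\sqrt{u + 3212 \left(-12\right)} + \left(D 14 - 97\right)} = \sqrt{\sqrt{-8618 + 3212 \left(-12\right)} + \left(157 \cdot 14 - 97\right)} = \sqrt{\sqrt{-8618 - 38544} + \left(2198 - 97\right)} = \sqrt{\sqrt{-47162} + 2101} = \sqrt{i \sqrt{47162} + 2101} = \sqrt{2101 + i \sqrt{47162}}$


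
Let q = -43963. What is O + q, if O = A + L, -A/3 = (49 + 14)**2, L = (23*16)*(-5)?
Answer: -57710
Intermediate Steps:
L = -1840 (L = 368*(-5) = -1840)
A = -11907 (A = -3*(49 + 14)**2 = -3*63**2 = -3*3969 = -11907)
O = -13747 (O = -11907 - 1840 = -13747)
O + q = -13747 - 43963 = -57710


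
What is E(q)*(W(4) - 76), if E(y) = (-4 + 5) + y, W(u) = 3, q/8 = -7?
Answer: 4015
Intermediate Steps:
q = -56 (q = 8*(-7) = -56)
E(y) = 1 + y
E(q)*(W(4) - 76) = (1 - 56)*(3 - 76) = -55*(-73) = 4015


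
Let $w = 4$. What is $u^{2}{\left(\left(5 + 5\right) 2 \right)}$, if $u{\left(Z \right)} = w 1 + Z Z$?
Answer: $163216$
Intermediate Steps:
$u{\left(Z \right)} = 4 + Z^{2}$ ($u{\left(Z \right)} = 4 \cdot 1 + Z Z = 4 + Z^{2}$)
$u^{2}{\left(\left(5 + 5\right) 2 \right)} = \left(4 + \left(\left(5 + 5\right) 2\right)^{2}\right)^{2} = \left(4 + \left(10 \cdot 2\right)^{2}\right)^{2} = \left(4 + 20^{2}\right)^{2} = \left(4 + 400\right)^{2} = 404^{2} = 163216$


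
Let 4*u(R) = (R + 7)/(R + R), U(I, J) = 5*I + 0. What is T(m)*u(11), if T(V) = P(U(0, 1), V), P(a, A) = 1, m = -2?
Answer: 9/44 ≈ 0.20455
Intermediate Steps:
U(I, J) = 5*I
u(R) = (7 + R)/(8*R) (u(R) = ((R + 7)/(R + R))/4 = ((7 + R)/((2*R)))/4 = ((7 + R)*(1/(2*R)))/4 = ((7 + R)/(2*R))/4 = (7 + R)/(8*R))
T(V) = 1
T(m)*u(11) = 1*((⅛)*(7 + 11)/11) = 1*((⅛)*(1/11)*18) = 1*(9/44) = 9/44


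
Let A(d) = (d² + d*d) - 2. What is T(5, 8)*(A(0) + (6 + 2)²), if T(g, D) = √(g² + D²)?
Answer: 62*√89 ≈ 584.91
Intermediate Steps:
A(d) = -2 + 2*d² (A(d) = (d² + d²) - 2 = 2*d² - 2 = -2 + 2*d²)
T(g, D) = √(D² + g²)
T(5, 8)*(A(0) + (6 + 2)²) = √(8² + 5²)*((-2 + 2*0²) + (6 + 2)²) = √(64 + 25)*((-2 + 2*0) + 8²) = √89*((-2 + 0) + 64) = √89*(-2 + 64) = √89*62 = 62*√89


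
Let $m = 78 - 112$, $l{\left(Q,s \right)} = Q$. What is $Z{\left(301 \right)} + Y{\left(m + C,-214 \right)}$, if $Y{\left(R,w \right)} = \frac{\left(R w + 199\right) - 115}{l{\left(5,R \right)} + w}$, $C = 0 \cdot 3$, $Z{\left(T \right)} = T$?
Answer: $\frac{55549}{209} \approx 265.78$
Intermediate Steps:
$C = 0$
$m = -34$ ($m = 78 - 112 = -34$)
$Y{\left(R,w \right)} = \frac{84 + R w}{5 + w}$ ($Y{\left(R,w \right)} = \frac{\left(R w + 199\right) - 115}{5 + w} = \frac{\left(199 + R w\right) - 115}{5 + w} = \frac{84 + R w}{5 + w}$)
$Z{\left(301 \right)} + Y{\left(m + C,-214 \right)} = 301 + \frac{84 + \left(-34 + 0\right) \left(-214\right)}{5 - 214} = 301 + \frac{84 - -7276}{-209} = 301 - \frac{84 + 7276}{209} = 301 - \frac{7360}{209} = \frac{55549}{209}$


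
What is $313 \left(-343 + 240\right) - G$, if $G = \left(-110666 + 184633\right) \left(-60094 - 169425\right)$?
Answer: $16976799634$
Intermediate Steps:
$G = -16976831873$ ($G = 73967 \left(-229519\right) = -16976831873$)
$313 \left(-343 + 240\right) - G = 313 \left(-343 + 240\right) - -16976831873 = 313 \left(-103\right) + 16976831873 = -32239 + 16976831873 = 16976799634$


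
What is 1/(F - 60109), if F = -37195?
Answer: -1/97304 ≈ -1.0277e-5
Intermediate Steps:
1/(F - 60109) = 1/(-37195 - 60109) = 1/(-97304) = -1/97304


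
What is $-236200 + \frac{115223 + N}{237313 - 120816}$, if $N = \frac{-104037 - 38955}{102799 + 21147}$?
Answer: $- \frac{1705278578188717}{7219668581} \approx -2.362 \cdot 10^{5}$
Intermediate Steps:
$N = - \frac{71496}{61973}$ ($N = - \frac{142992}{123946} = \left(-142992\right) \frac{1}{123946} = - \frac{71496}{61973} \approx -1.1537$)
$-236200 + \frac{115223 + N}{237313 - 120816} = -236200 + \frac{115223 - \frac{71496}{61973}}{237313 - 120816} = -236200 + \frac{7140643483}{61973 \cdot 116497} = -236200 + \frac{7140643483}{61973} \cdot \frac{1}{116497} = -236200 + \frac{7140643483}{7219668581} = - \frac{1705278578188717}{7219668581}$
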